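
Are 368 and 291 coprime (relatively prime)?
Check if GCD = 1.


Euclidean algorithm:
368 = 1 * 291 + 77
291 = 3 * 77 + 60
77 = 1 * 60 + 17
60 = 3 * 17 + 9
17 = 1 * 9 + 8
9 = 1 * 8 + 1
8 = 8 * 1 + 0
GCD(368, 291) = 1

Yes, coprime (GCD = 1)


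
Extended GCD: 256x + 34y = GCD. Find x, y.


Tabular extended Euclidean (each row: r = 256*s + 34*t):
r=256, s=1, t=0
r=34, s=0, t=1
q=7: r=18, s=1, t=-7   [256*(1) + 34*(-7) = 18]
q=1: r=16, s=-1, t=8   [256*(-1) + 34*(8) = 16]
q=1: r=2, s=2, t=-15   [256*(2) + 34*(-15) = 2]
q=8: r=0, s=-17, t=128   [256*(-17) + 34*(128) = 0]
GCD = 2; from the row with r=2: x=2, y=-15
Check: 256*(2) + 34*(-15) = 512 - 510 = 2

GCD = 2, x = 2, y = -15


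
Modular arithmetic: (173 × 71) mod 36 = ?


173 × 71 = 12283
12283 mod 36 = 7


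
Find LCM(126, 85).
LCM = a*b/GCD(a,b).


GCD(126, 85) = 1
LCM = 126*85/1 = 10710/1 = 10710

LCM = 10710


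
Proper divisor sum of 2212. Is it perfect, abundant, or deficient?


Proper divisors: 1, 2, 4, 7, 14, 28, 79, 158, 316, 553, 1106
Sum = 1 + 2 + 4 + 7 + 14 + 28 + 79 + 158 + 316 + 553 + 1106 = 2268
2268 > 2212 → abundant

s(2212) = 2268 (abundant)


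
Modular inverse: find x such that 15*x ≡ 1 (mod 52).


Use the extended Euclidean algorithm on (52, 15); each row r = 52*s + 15*t:
r=52, s=1, t=0
r=15, s=0, t=1
q=3: r=7, s=1, t=-3   [52*(1) + 15*(-3) = 7]
q=2: r=1, s=-2, t=7   [52*(-2) + 15*(7) = 1]
q=7: r=0, s=15, t=-52   [52*(15) + 15*(-52) = 0]
GCD = 1 with t = 7, so 15*(7) ≡ 1 (mod 52)
Inverse = 7 mod 52 = 7
Check: 15 * 7 = 105 ≡ 1 (mod 52)

15^(-1) ≡ 7 (mod 52)


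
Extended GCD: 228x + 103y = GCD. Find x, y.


Tabular extended Euclidean (each row: r = 228*s + 103*t):
r=228, s=1, t=0
r=103, s=0, t=1
q=2: r=22, s=1, t=-2   [228*(1) + 103*(-2) = 22]
q=4: r=15, s=-4, t=9   [228*(-4) + 103*(9) = 15]
q=1: r=7, s=5, t=-11   [228*(5) + 103*(-11) = 7]
q=2: r=1, s=-14, t=31   [228*(-14) + 103*(31) = 1]
q=7: r=0, s=103, t=-228   [228*(103) + 103*(-228) = 0]
GCD = 1; from the row with r=1: x=-14, y=31
Check: 228*(-14) + 103*(31) = -3192 + 3193 = 1

GCD = 1, x = -14, y = 31


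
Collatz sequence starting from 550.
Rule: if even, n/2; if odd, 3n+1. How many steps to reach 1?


550 → 275 → 826 → 413 → 1240 → 620 → 310 → 155 → 466 → 233 → 700 → 350 → 175 → 526 → 263 → 790 → 395 → 1186 → 593 → 1780 → 890 → 445 → 1336 → 668 → 334 → 167 → 502 → 251 → 754 → 377 → 1132 → 566 → 283 → 850 → 425 → 1276 → 638 → 319 → 958 → 479 → 1438 → 719 → 2158 → 1079 → 3238 → 1619 → 4858 → 2429 → 7288 → 3644 → 1822 → 911 → 2734 → 1367 → 4102 → 2051 → 6154 → 3077 → 9232 → 4616 → 2308 → 1154 → 577 → 1732 → 866 → 433 → 1300 → 650 → 325 → 976 → 488 → 244 → 122 → 61 → 184 → 92 → 46 → 23 → 70 → 35 → 106 → 53 → 160 → 80 → 40 → 20 → 10 → 5 → 16 → 8 → 4 → 2 → 1
Total steps = 92

92 steps


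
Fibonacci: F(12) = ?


Sequence: 1, 1, 2, 3, 5, 8, 13, 21, 34, 55, 89, 144
F(12) = 144


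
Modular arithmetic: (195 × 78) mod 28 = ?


195 × 78 = 15210
15210 mod 28 = 6


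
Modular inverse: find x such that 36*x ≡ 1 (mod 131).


Use the extended Euclidean algorithm on (131, 36); each row r = 131*s + 36*t:
r=131, s=1, t=0
r=36, s=0, t=1
q=3: r=23, s=1, t=-3   [131*(1) + 36*(-3) = 23]
q=1: r=13, s=-1, t=4   [131*(-1) + 36*(4) = 13]
q=1: r=10, s=2, t=-7   [131*(2) + 36*(-7) = 10]
q=1: r=3, s=-3, t=11   [131*(-3) + 36*(11) = 3]
q=3: r=1, s=11, t=-40   [131*(11) + 36*(-40) = 1]
q=3: r=0, s=-36, t=131   [131*(-36) + 36*(131) = 0]
GCD = 1 with t = -40, so 36*(-40) ≡ 1 (mod 131)
Inverse = -40 mod 131 = 91
Check: 36 * 91 = 3276 ≡ 1 (mod 131)

36^(-1) ≡ 91 (mod 131)


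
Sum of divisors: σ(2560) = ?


Divisors of 2560: 1, 2, 4, 5, 8, 10, 16, 20, 32, 40, 64, 80, 128, 160, 256, 320, 512, 640, 1280, 2560
Sum = 1 + 2 + 4 + 5 + 8 + 10 + 16 + 20 + 32 + 40 + 64 + 80 + 128 + 160 + 256 + 320 + 512 + 640 + 1280 + 2560 = 6138

σ(2560) = 6138


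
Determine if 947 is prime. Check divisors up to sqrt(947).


Check divisors up to sqrt(947) = 30.7734
No divisors found.
947 is prime.

Yes, 947 is prime


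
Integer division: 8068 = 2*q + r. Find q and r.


8068 = 2 * 4034 + 0
Check: 8068 + 0 = 8068

q = 4034, r = 0


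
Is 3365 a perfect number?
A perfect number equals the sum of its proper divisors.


Proper divisors of 3365: 1, 5, 673
Sum = 1 + 5 + 673 = 679

No, 3365 is not perfect (679 ≠ 3365)


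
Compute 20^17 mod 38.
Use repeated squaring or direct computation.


20^1 mod 38 = 20
20^2 mod 38 = 20
20^3 mod 38 = 20
20^4 mod 38 = 20
20^5 mod 38 = 20
20^6 mod 38 = 20
20^7 mod 38 = 20
20^8 mod 38 = 20
20^9 mod 38 = 20
20^10 mod 38 = 20
20^11 mod 38 = 20
20^12 mod 38 = 20
20^13 mod 38 = 20
20^14 mod 38 = 20
20^15 mod 38 = 20
20^16 mod 38 = 20
20^17 mod 38 = 20


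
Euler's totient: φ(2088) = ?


2088 = 2^3 × 3^2 × 29
Prime factors: 2, 3, 29
φ(2088) = 2088 × (1-1/2) × (1-1/3) × (1-1/29)
= 2088 × 1/2 × 2/3 × 28/29 = 672

φ(2088) = 672


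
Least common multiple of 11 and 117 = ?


GCD(11, 117) = 1
LCM = 11*117/1 = 1287/1 = 1287

LCM = 1287


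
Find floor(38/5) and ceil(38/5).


38/5 = 7.6000
floor = 7
ceil = 8

floor = 7, ceil = 8


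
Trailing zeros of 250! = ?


floor(250/5) = 50
floor(250/25) = 10
floor(250/125) = 2
Total = 62

62 trailing zeros


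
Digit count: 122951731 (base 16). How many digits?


122951731 in base 16 = 7541833
Number of digits = 7

7 digits (base 16)


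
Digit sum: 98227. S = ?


9 + 8 + 2 + 2 + 7 = 28


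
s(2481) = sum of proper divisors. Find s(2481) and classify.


Proper divisors: 1, 3, 827
Sum = 1 + 3 + 827 = 831
831 < 2481 → deficient

s(2481) = 831 (deficient)


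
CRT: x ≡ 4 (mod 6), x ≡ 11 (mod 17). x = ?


M = 6*17 = 102
M1 = M/6 = 17, M2 = M/17 = 6
M1^(-1) mod 6 = 5, M2^(-1) mod 17 = 3
x = 4*17*5 + 11*6*3 = 538
538 mod 102 = 28
Check: 28 mod 6 = 4 ✓, 28 mod 17 = 11 ✓

x ≡ 28 (mod 102)


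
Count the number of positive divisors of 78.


78 = 2^1 × 3^1 × 13^1
d(78) = (1+1) × (1+1) × (1+1) = 8

8 divisors


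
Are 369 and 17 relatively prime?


Euclidean algorithm:
369 = 21 * 17 + 12
17 = 1 * 12 + 5
12 = 2 * 5 + 2
5 = 2 * 2 + 1
2 = 2 * 1 + 0
GCD(369, 17) = 1

Yes, coprime (GCD = 1)


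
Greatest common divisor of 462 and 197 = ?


462 = 2 * 197 + 68
197 = 2 * 68 + 61
68 = 1 * 61 + 7
61 = 8 * 7 + 5
7 = 1 * 5 + 2
5 = 2 * 2 + 1
2 = 2 * 1 + 0
GCD = 1


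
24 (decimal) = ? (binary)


24 (base 10) = 24 (decimal)
24 (decimal) = 11000 (base 2)


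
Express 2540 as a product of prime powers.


2540 / 2 = 1270
1270 / 2 = 635
635 / 5 = 127
127 / 127 = 1
2540 = 2^2 × 5 × 127


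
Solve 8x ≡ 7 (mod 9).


GCD(8, 9) = 1, unique solution
a^(-1) mod 9 = 8
x = 8 * 7 mod 9 = 2

x ≡ 2 (mod 9)


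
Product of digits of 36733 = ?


3 × 6 × 7 × 3 × 3 = 1134


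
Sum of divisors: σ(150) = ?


Divisors of 150: 1, 2, 3, 5, 6, 10, 15, 25, 30, 50, 75, 150
Sum = 1 + 2 + 3 + 5 + 6 + 10 + 15 + 25 + 30 + 50 + 75 + 150 = 372

σ(150) = 372


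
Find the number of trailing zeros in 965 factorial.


floor(965/5) = 193
floor(965/25) = 38
floor(965/125) = 7
floor(965/625) = 1
Total = 239

239 trailing zeros


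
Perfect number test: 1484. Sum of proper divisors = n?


Proper divisors of 1484: 1, 2, 4, 7, 14, 28, 53, 106, 212, 371, 742
Sum = 1 + 2 + 4 + 7 + 14 + 28 + 53 + 106 + 212 + 371 + 742 = 1540

No, 1484 is not perfect (1540 ≠ 1484)


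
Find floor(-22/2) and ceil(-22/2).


-22/2 = -11.0000
floor = -11
ceil = -11

floor = -11, ceil = -11


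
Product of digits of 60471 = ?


6 × 0 × 4 × 7 × 1 = 0


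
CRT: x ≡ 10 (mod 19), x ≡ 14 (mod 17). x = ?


M = 19*17 = 323
M1 = M/19 = 17, M2 = M/17 = 19
M1^(-1) mod 19 = 9, M2^(-1) mod 17 = 9
x = 10*17*9 + 14*19*9 = 3924
3924 mod 323 = 48
Check: 48 mod 19 = 10 ✓, 48 mod 17 = 14 ✓

x ≡ 48 (mod 323)


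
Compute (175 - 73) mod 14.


175 - 73 = 102
102 mod 14 = 4


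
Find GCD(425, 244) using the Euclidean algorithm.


425 = 1 * 244 + 181
244 = 1 * 181 + 63
181 = 2 * 63 + 55
63 = 1 * 55 + 8
55 = 6 * 8 + 7
8 = 1 * 7 + 1
7 = 7 * 1 + 0
GCD = 1


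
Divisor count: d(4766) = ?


4766 = 2^1 × 2383^1
d(4766) = (1+1) × (1+1) = 4

4 divisors


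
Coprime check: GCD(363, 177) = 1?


Euclidean algorithm:
363 = 2 * 177 + 9
177 = 19 * 9 + 6
9 = 1 * 6 + 3
6 = 2 * 3 + 0
GCD(363, 177) = 3

No, not coprime (GCD = 3)


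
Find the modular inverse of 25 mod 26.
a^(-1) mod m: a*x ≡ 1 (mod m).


Use the extended Euclidean algorithm on (26, 25); each row r = 26*s + 25*t:
r=26, s=1, t=0
r=25, s=0, t=1
q=1: r=1, s=1, t=-1   [26*(1) + 25*(-1) = 1]
q=25: r=0, s=-25, t=26   [26*(-25) + 25*(26) = 0]
GCD = 1 with t = -1, so 25*(-1) ≡ 1 (mod 26)
Inverse = -1 mod 26 = 25
Check: 25 * 25 = 625 ≡ 1 (mod 26)

25^(-1) ≡ 25 (mod 26)


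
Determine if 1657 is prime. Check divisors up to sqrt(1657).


Check divisors up to sqrt(1657) = 40.7063
No divisors found.
1657 is prime.

Yes, 1657 is prime


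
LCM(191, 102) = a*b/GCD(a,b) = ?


GCD(191, 102) = 1
LCM = 191*102/1 = 19482/1 = 19482

LCM = 19482


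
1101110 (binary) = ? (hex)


1101110 (base 2) = 110 (decimal)
110 (decimal) = 6E (base 16)


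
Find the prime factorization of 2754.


2754 / 2 = 1377
1377 / 3 = 459
459 / 3 = 153
153 / 3 = 51
51 / 3 = 17
17 / 17 = 1
2754 = 2 × 3^4 × 17


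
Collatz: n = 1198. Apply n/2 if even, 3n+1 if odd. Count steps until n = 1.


1198 → 599 → 1798 → 899 → 2698 → 1349 → 4048 → 2024 → 1012 → 506 → 253 → 760 → 380 → 190 → 95 → 286 → 143 → 430 → 215 → 646 → 323 → 970 → 485 → 1456 → 728 → 364 → 182 → 91 → 274 → 137 → 412 → 206 → 103 → 310 → 155 → 466 → 233 → 700 → 350 → 175 → 526 → 263 → 790 → 395 → 1186 → 593 → 1780 → 890 → 445 → 1336 → 668 → 334 → 167 → 502 → 251 → 754 → 377 → 1132 → 566 → 283 → 850 → 425 → 1276 → 638 → 319 → 958 → 479 → 1438 → 719 → 2158 → 1079 → 3238 → 1619 → 4858 → 2429 → 7288 → 3644 → 1822 → 911 → 2734 → 1367 → 4102 → 2051 → 6154 → 3077 → 9232 → 4616 → 2308 → 1154 → 577 → 1732 → 866 → 433 → 1300 → 650 → 325 → 976 → 488 → 244 → 122 → 61 → 184 → 92 → 46 → 23 → 70 → 35 → 106 → 53 → 160 → 80 → 40 → 20 → 10 → 5 → 16 → 8 → 4 → 2 → 1
Total steps = 119

119 steps


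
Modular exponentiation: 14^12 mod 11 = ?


14^1 mod 11 = 3
14^2 mod 11 = 9
14^3 mod 11 = 5
14^4 mod 11 = 4
14^5 mod 11 = 1
14^6 mod 11 = 3
14^7 mod 11 = 9
14^8 mod 11 = 5
14^9 mod 11 = 4
14^10 mod 11 = 1
14^11 mod 11 = 3
14^12 mod 11 = 9


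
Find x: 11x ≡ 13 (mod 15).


GCD(11, 15) = 1, unique solution
a^(-1) mod 15 = 11
x = 11 * 13 mod 15 = 8

x ≡ 8 (mod 15)


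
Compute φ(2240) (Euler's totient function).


2240 = 2^6 × 5 × 7
Prime factors: 2, 5, 7
φ(2240) = 2240 × (1-1/2) × (1-1/5) × (1-1/7)
= 2240 × 1/2 × 4/5 × 6/7 = 768

φ(2240) = 768


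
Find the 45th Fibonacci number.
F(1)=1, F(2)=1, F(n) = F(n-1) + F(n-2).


Sequence: 1, 1, 2, 3, 5, 8, 13, 21, 34, 55, 89, 144, 233, 377, 610, 987, 1597, 2584, 4181, 6765, 10946, 17711, 28657, 46368, 75025, 121393, 196418, 317811, 514229, 832040, 1346269, 2178309, 3524578, 5702887, 9227465, 14930352, 24157817, 39088169, 63245986, 102334155, 165580141, 267914296, 433494437, 701408733, 1134903170
F(45) = 1134903170


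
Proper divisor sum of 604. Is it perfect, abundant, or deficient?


Proper divisors: 1, 2, 4, 151, 302
Sum = 1 + 2 + 4 + 151 + 302 = 460
460 < 604 → deficient

s(604) = 460 (deficient)


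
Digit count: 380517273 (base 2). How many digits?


380517273 in base 2 = 10110101011100011101110011001
Number of digits = 29

29 digits (base 2)


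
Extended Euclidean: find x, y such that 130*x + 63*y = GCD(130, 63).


Tabular extended Euclidean (each row: r = 130*s + 63*t):
r=130, s=1, t=0
r=63, s=0, t=1
q=2: r=4, s=1, t=-2   [130*(1) + 63*(-2) = 4]
q=15: r=3, s=-15, t=31   [130*(-15) + 63*(31) = 3]
q=1: r=1, s=16, t=-33   [130*(16) + 63*(-33) = 1]
q=3: r=0, s=-63, t=130   [130*(-63) + 63*(130) = 0]
GCD = 1; from the row with r=1: x=16, y=-33
Check: 130*(16) + 63*(-33) = 2080 - 2079 = 1

GCD = 1, x = 16, y = -33


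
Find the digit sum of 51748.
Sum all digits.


5 + 1 + 7 + 4 + 8 = 25


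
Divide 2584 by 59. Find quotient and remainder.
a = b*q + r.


2584 = 59 * 43 + 47
Check: 2537 + 47 = 2584

q = 43, r = 47


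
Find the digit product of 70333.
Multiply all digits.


7 × 0 × 3 × 3 × 3 = 0


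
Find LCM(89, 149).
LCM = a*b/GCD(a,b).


GCD(89, 149) = 1
LCM = 89*149/1 = 13261/1 = 13261

LCM = 13261


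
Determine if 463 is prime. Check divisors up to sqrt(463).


Check divisors up to sqrt(463) = 21.5174
No divisors found.
463 is prime.

Yes, 463 is prime


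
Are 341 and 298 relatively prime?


Euclidean algorithm:
341 = 1 * 298 + 43
298 = 6 * 43 + 40
43 = 1 * 40 + 3
40 = 13 * 3 + 1
3 = 3 * 1 + 0
GCD(341, 298) = 1

Yes, coprime (GCD = 1)


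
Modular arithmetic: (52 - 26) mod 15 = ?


52 - 26 = 26
26 mod 15 = 11


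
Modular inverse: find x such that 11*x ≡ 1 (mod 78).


Use the extended Euclidean algorithm on (78, 11); each row r = 78*s + 11*t:
r=78, s=1, t=0
r=11, s=0, t=1
q=7: r=1, s=1, t=-7   [78*(1) + 11*(-7) = 1]
q=11: r=0, s=-11, t=78   [78*(-11) + 11*(78) = 0]
GCD = 1 with t = -7, so 11*(-7) ≡ 1 (mod 78)
Inverse = -7 mod 78 = 71
Check: 11 * 71 = 781 ≡ 1 (mod 78)

11^(-1) ≡ 71 (mod 78)


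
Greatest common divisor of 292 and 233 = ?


292 = 1 * 233 + 59
233 = 3 * 59 + 56
59 = 1 * 56 + 3
56 = 18 * 3 + 2
3 = 1 * 2 + 1
2 = 2 * 1 + 0
GCD = 1


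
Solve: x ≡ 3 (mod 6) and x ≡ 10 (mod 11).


M = 6*11 = 66
M1 = M/6 = 11, M2 = M/11 = 6
M1^(-1) mod 6 = 5, M2^(-1) mod 11 = 2
x = 3*11*5 + 10*6*2 = 285
285 mod 66 = 21
Check: 21 mod 6 = 3 ✓, 21 mod 11 = 10 ✓

x ≡ 21 (mod 66)


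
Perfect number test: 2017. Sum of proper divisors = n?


Proper divisors of 2017: 1
Sum = 1 = 1

No, 2017 is not perfect (1 ≠ 2017)


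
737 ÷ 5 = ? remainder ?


737 = 5 * 147 + 2
Check: 735 + 2 = 737

q = 147, r = 2


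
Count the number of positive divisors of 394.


394 = 2^1 × 197^1
d(394) = (1+1) × (1+1) = 4

4 divisors


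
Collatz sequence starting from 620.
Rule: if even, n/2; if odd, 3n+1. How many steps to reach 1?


620 → 310 → 155 → 466 → 233 → 700 → 350 → 175 → 526 → 263 → 790 → 395 → 1186 → 593 → 1780 → 890 → 445 → 1336 → 668 → 334 → 167 → 502 → 251 → 754 → 377 → 1132 → 566 → 283 → 850 → 425 → 1276 → 638 → 319 → 958 → 479 → 1438 → 719 → 2158 → 1079 → 3238 → 1619 → 4858 → 2429 → 7288 → 3644 → 1822 → 911 → 2734 → 1367 → 4102 → 2051 → 6154 → 3077 → 9232 → 4616 → 2308 → 1154 → 577 → 1732 → 866 → 433 → 1300 → 650 → 325 → 976 → 488 → 244 → 122 → 61 → 184 → 92 → 46 → 23 → 70 → 35 → 106 → 53 → 160 → 80 → 40 → 20 → 10 → 5 → 16 → 8 → 4 → 2 → 1
Total steps = 87

87 steps


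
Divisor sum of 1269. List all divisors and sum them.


Divisors of 1269: 1, 3, 9, 27, 47, 141, 423, 1269
Sum = 1 + 3 + 9 + 27 + 47 + 141 + 423 + 1269 = 1920

σ(1269) = 1920


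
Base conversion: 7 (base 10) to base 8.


7 (base 10) = 7 (decimal)
7 (decimal) = 7 (base 8)


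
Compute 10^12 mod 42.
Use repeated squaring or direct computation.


10^1 mod 42 = 10
10^2 mod 42 = 16
10^3 mod 42 = 34
10^4 mod 42 = 4
10^5 mod 42 = 40
10^6 mod 42 = 22
10^7 mod 42 = 10
10^8 mod 42 = 16
10^9 mod 42 = 34
10^10 mod 42 = 4
10^11 mod 42 = 40
10^12 mod 42 = 22


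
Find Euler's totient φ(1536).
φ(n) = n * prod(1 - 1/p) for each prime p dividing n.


1536 = 2^9 × 3
Prime factors: 2, 3
φ(1536) = 1536 × (1-1/2) × (1-1/3)
= 1536 × 1/2 × 2/3 = 512

φ(1536) = 512


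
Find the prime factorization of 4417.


4417 / 7 = 631
631 / 631 = 1
4417 = 7 × 631


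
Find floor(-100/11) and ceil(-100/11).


-100/11 = -9.0909
floor = -10
ceil = -9

floor = -10, ceil = -9


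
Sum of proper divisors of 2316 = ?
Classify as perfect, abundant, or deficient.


Proper divisors: 1, 2, 3, 4, 6, 12, 193, 386, 579, 772, 1158
Sum = 1 + 2 + 3 + 4 + 6 + 12 + 193 + 386 + 579 + 772 + 1158 = 3116
3116 > 2316 → abundant

s(2316) = 3116 (abundant)


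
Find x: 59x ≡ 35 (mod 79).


GCD(59, 79) = 1, unique solution
a^(-1) mod 79 = 75
x = 75 * 35 mod 79 = 18

x ≡ 18 (mod 79)


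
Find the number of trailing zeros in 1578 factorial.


floor(1578/5) = 315
floor(1578/25) = 63
floor(1578/125) = 12
floor(1578/625) = 2
Total = 392

392 trailing zeros


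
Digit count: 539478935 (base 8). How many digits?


539478935 in base 8 = 4011745627
Number of digits = 10

10 digits (base 8)


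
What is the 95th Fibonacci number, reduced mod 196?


F(k) mod 196 for k=1..95:
1, 1, 2, 3, 5, 8, 13, 21, 34, 55, 89, 144, 37, 181, 22, 7, 29, 36, 65, 101, 166, 71, 41, 112, 153, 69, 26, 95, 121, 20, 141, 161, 106, 71, 177, 52, 33, 85, 118, 7, 125, 132, 61, 193, 58, 55, 113, 168, 85, 57, 142, 3, 145, 148, 97, 49, 146, 195, 145, 144, 93, 41, 134, 175, 113, 92, 9, 101, 110, 15, 125, 140, 69, 13, 82, 95, 177, 76, 57, 133, 190, 127, 121, 52, 173, 29, 6, 35, 41, 76, 117, 193, 114, 111, 29
F(95) mod 196 = 29


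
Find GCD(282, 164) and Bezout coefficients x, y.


Tabular extended Euclidean (each row: r = 282*s + 164*t):
r=282, s=1, t=0
r=164, s=0, t=1
q=1: r=118, s=1, t=-1   [282*(1) + 164*(-1) = 118]
q=1: r=46, s=-1, t=2   [282*(-1) + 164*(2) = 46]
q=2: r=26, s=3, t=-5   [282*(3) + 164*(-5) = 26]
q=1: r=20, s=-4, t=7   [282*(-4) + 164*(7) = 20]
q=1: r=6, s=7, t=-12   [282*(7) + 164*(-12) = 6]
q=3: r=2, s=-25, t=43   [282*(-25) + 164*(43) = 2]
q=3: r=0, s=82, t=-141   [282*(82) + 164*(-141) = 0]
GCD = 2; from the row with r=2: x=-25, y=43
Check: 282*(-25) + 164*(43) = -7050 + 7052 = 2

GCD = 2, x = -25, y = 43


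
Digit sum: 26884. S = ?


2 + 6 + 8 + 8 + 4 = 28


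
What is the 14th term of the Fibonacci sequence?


Sequence: 1, 1, 2, 3, 5, 8, 13, 21, 34, 55, 89, 144, 233, 377
F(14) = 377


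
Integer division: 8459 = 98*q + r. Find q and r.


8459 = 98 * 86 + 31
Check: 8428 + 31 = 8459

q = 86, r = 31


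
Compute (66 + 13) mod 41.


66 + 13 = 79
79 mod 41 = 38


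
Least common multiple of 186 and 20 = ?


GCD(186, 20) = 2
LCM = 186*20/2 = 3720/2 = 1860

LCM = 1860


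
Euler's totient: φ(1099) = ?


1099 = 7 × 157
Prime factors: 7, 157
φ(1099) = 1099 × (1-1/7) × (1-1/157)
= 1099 × 6/7 × 156/157 = 936

φ(1099) = 936


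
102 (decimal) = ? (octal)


102 (base 10) = 102 (decimal)
102 (decimal) = 146 (base 8)


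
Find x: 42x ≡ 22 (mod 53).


GCD(42, 53) = 1, unique solution
a^(-1) mod 53 = 24
x = 24 * 22 mod 53 = 51

x ≡ 51 (mod 53)


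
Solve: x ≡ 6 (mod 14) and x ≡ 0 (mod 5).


M = 14*5 = 70
M1 = M/14 = 5, M2 = M/5 = 14
M1^(-1) mod 14 = 3, M2^(-1) mod 5 = 4
x = 6*5*3 + 0*14*4 = 90
90 mod 70 = 20
Check: 20 mod 14 = 6 ✓, 20 mod 5 = 0 ✓

x ≡ 20 (mod 70)


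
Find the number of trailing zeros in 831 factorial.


floor(831/5) = 166
floor(831/25) = 33
floor(831/125) = 6
floor(831/625) = 1
Total = 206

206 trailing zeros


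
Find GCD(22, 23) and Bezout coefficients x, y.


Tabular extended Euclidean (each row: r = 22*s + 23*t):
r=22, s=1, t=0
r=23, s=0, t=1
q=0: r=22, s=1, t=0   [22*(1) + 23*(0) = 22]
q=1: r=1, s=-1, t=1   [22*(-1) + 23*(1) = 1]
q=22: r=0, s=23, t=-22   [22*(23) + 23*(-22) = 0]
GCD = 1; from the row with r=1: x=-1, y=1
Check: 22*(-1) + 23*(1) = -22 + 23 = 1

GCD = 1, x = -1, y = 1


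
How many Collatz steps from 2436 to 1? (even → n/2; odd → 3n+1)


2436 → 1218 → 609 → 1828 → 914 → 457 → 1372 → 686 → 343 → 1030 → 515 → 1546 → 773 → 2320 → 1160 → 580 → 290 → 145 → 436 → 218 → 109 → 328 → 164 → 82 → 41 → 124 → 62 → 31 → 94 → 47 → 142 → 71 → 214 → 107 → 322 → 161 → 484 → 242 → 121 → 364 → 182 → 91 → 274 → 137 → 412 → 206 → 103 → 310 → 155 → 466 → 233 → 700 → 350 → 175 → 526 → 263 → 790 → 395 → 1186 → 593 → 1780 → 890 → 445 → 1336 → 668 → 334 → 167 → 502 → 251 → 754 → 377 → 1132 → 566 → 283 → 850 → 425 → 1276 → 638 → 319 → 958 → 479 → 1438 → 719 → 2158 → 1079 → 3238 → 1619 → 4858 → 2429 → 7288 → 3644 → 1822 → 911 → 2734 → 1367 → 4102 → 2051 → 6154 → 3077 → 9232 → 4616 → 2308 → 1154 → 577 → 1732 → 866 → 433 → 1300 → 650 → 325 → 976 → 488 → 244 → 122 → 61 → 184 → 92 → 46 → 23 → 70 → 35 → 106 → 53 → 160 → 80 → 40 → 20 → 10 → 5 → 16 → 8 → 4 → 2 → 1
Total steps = 133

133 steps


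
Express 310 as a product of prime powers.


310 / 2 = 155
155 / 5 = 31
31 / 31 = 1
310 = 2 × 5 × 31


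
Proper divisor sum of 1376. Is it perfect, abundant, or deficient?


Proper divisors: 1, 2, 4, 8, 16, 32, 43, 86, 172, 344, 688
Sum = 1 + 2 + 4 + 8 + 16 + 32 + 43 + 86 + 172 + 344 + 688 = 1396
1396 > 1376 → abundant

s(1376) = 1396 (abundant)


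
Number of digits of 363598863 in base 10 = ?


363598863 has 9 digits in base 10
floor(log10(363598863)) + 1 = floor(8.5606) + 1 = 9

9 digits (base 10)


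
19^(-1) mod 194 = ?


Use the extended Euclidean algorithm on (194, 19); each row r = 194*s + 19*t:
r=194, s=1, t=0
r=19, s=0, t=1
q=10: r=4, s=1, t=-10   [194*(1) + 19*(-10) = 4]
q=4: r=3, s=-4, t=41   [194*(-4) + 19*(41) = 3]
q=1: r=1, s=5, t=-51   [194*(5) + 19*(-51) = 1]
q=3: r=0, s=-19, t=194   [194*(-19) + 19*(194) = 0]
GCD = 1 with t = -51, so 19*(-51) ≡ 1 (mod 194)
Inverse = -51 mod 194 = 143
Check: 19 * 143 = 2717 ≡ 1 (mod 194)

19^(-1) ≡ 143 (mod 194)


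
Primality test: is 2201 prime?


2201 / 31 = 71 (exact division)
2201 is NOT prime.

No, 2201 is not prime


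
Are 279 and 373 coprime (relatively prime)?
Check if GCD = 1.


Euclidean algorithm:
373 = 1 * 279 + 94
279 = 2 * 94 + 91
94 = 1 * 91 + 3
91 = 30 * 3 + 1
3 = 3 * 1 + 0
GCD(279, 373) = 1

Yes, coprime (GCD = 1)


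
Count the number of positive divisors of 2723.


2723 = 7^1 × 389^1
d(2723) = (1+1) × (1+1) = 4

4 divisors


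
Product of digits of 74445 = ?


7 × 4 × 4 × 4 × 5 = 2240


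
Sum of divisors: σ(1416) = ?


Divisors of 1416: 1, 2, 3, 4, 6, 8, 12, 24, 59, 118, 177, 236, 354, 472, 708, 1416
Sum = 1 + 2 + 3 + 4 + 6 + 8 + 12 + 24 + 59 + 118 + 177 + 236 + 354 + 472 + 708 + 1416 = 3600

σ(1416) = 3600


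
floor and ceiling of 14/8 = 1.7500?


14/8 = 1.7500
floor = 1
ceil = 2

floor = 1, ceil = 2


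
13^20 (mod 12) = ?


13^1 mod 12 = 1
13^2 mod 12 = 1
13^3 mod 12 = 1
13^4 mod 12 = 1
13^5 mod 12 = 1
13^6 mod 12 = 1
13^7 mod 12 = 1
13^8 mod 12 = 1
13^9 mod 12 = 1
13^10 mod 12 = 1
13^11 mod 12 = 1
13^12 mod 12 = 1
13^13 mod 12 = 1
13^14 mod 12 = 1
13^15 mod 12 = 1
13^16 mod 12 = 1
13^17 mod 12 = 1
13^18 mod 12 = 1
13^19 mod 12 = 1
13^20 mod 12 = 1


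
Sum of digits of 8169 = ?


8 + 1 + 6 + 9 = 24


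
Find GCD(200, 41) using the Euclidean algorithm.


200 = 4 * 41 + 36
41 = 1 * 36 + 5
36 = 7 * 5 + 1
5 = 5 * 1 + 0
GCD = 1


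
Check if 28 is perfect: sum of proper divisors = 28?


Proper divisors of 28: 1, 2, 4, 7, 14
Sum = 1 + 2 + 4 + 7 + 14 = 28

Yes, 28 is perfect (28 = 28)


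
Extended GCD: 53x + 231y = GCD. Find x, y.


Tabular extended Euclidean (each row: r = 53*s + 231*t):
r=53, s=1, t=0
r=231, s=0, t=1
q=0: r=53, s=1, t=0   [53*(1) + 231*(0) = 53]
q=4: r=19, s=-4, t=1   [53*(-4) + 231*(1) = 19]
q=2: r=15, s=9, t=-2   [53*(9) + 231*(-2) = 15]
q=1: r=4, s=-13, t=3   [53*(-13) + 231*(3) = 4]
q=3: r=3, s=48, t=-11   [53*(48) + 231*(-11) = 3]
q=1: r=1, s=-61, t=14   [53*(-61) + 231*(14) = 1]
q=3: r=0, s=231, t=-53   [53*(231) + 231*(-53) = 0]
GCD = 1; from the row with r=1: x=-61, y=14
Check: 53*(-61) + 231*(14) = -3233 + 3234 = 1

GCD = 1, x = -61, y = 14


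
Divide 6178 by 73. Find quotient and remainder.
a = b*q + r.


6178 = 73 * 84 + 46
Check: 6132 + 46 = 6178

q = 84, r = 46


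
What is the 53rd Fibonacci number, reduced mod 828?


F(k) mod 828 for k=1..53:
1, 1, 2, 3, 5, 8, 13, 21, 34, 55, 89, 144, 233, 377, 610, 159, 769, 100, 41, 141, 182, 323, 505, 0, 505, 505, 182, 687, 41, 728, 769, 669, 610, 451, 233, 684, 89, 773, 34, 807, 13, 820, 5, 825, 2, 827, 1, 0, 1, 1, 2, 3, 5
F(53) mod 828 = 5


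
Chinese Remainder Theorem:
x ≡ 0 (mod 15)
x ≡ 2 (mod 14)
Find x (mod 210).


M = 15*14 = 210
M1 = M/15 = 14, M2 = M/14 = 15
M1^(-1) mod 15 = 14, M2^(-1) mod 14 = 1
x = 0*14*14 + 2*15*1 = 30
30 mod 210 = 30
Check: 30 mod 15 = 0 ✓, 30 mod 14 = 2 ✓

x ≡ 30 (mod 210)


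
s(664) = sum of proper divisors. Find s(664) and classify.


Proper divisors: 1, 2, 4, 8, 83, 166, 332
Sum = 1 + 2 + 4 + 8 + 83 + 166 + 332 = 596
596 < 664 → deficient

s(664) = 596 (deficient)


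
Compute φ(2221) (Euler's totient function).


2221 = 2221
Prime factors: 2221
φ(2221) = 2221 × (1-1/2221)
= 2221 × 2220/2221 = 2220

φ(2221) = 2220


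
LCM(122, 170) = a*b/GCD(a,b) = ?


GCD(122, 170) = 2
LCM = 122*170/2 = 20740/2 = 10370

LCM = 10370


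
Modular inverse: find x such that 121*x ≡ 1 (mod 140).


Use the extended Euclidean algorithm on (140, 121); each row r = 140*s + 121*t:
r=140, s=1, t=0
r=121, s=0, t=1
q=1: r=19, s=1, t=-1   [140*(1) + 121*(-1) = 19]
q=6: r=7, s=-6, t=7   [140*(-6) + 121*(7) = 7]
q=2: r=5, s=13, t=-15   [140*(13) + 121*(-15) = 5]
q=1: r=2, s=-19, t=22   [140*(-19) + 121*(22) = 2]
q=2: r=1, s=51, t=-59   [140*(51) + 121*(-59) = 1]
q=2: r=0, s=-121, t=140   [140*(-121) + 121*(140) = 0]
GCD = 1 with t = -59, so 121*(-59) ≡ 1 (mod 140)
Inverse = -59 mod 140 = 81
Check: 121 * 81 = 9801 ≡ 1 (mod 140)

121^(-1) ≡ 81 (mod 140)


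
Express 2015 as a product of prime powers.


2015 / 5 = 403
403 / 13 = 31
31 / 31 = 1
2015 = 5 × 13 × 31


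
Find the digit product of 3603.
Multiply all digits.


3 × 6 × 0 × 3 = 0


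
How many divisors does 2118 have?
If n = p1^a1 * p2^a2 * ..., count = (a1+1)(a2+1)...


2118 = 2^1 × 3^1 × 353^1
d(2118) = (1+1) × (1+1) × (1+1) = 8

8 divisors


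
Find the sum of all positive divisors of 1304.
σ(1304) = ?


Divisors of 1304: 1, 2, 4, 8, 163, 326, 652, 1304
Sum = 1 + 2 + 4 + 8 + 163 + 326 + 652 + 1304 = 2460

σ(1304) = 2460


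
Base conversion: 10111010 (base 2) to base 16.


10111010 (base 2) = 186 (decimal)
186 (decimal) = BA (base 16)


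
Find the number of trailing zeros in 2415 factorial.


floor(2415/5) = 483
floor(2415/25) = 96
floor(2415/125) = 19
floor(2415/625) = 3
Total = 601

601 trailing zeros


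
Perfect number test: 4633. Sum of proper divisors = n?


Proper divisors of 4633: 1, 41, 113
Sum = 1 + 41 + 113 = 155

No, 4633 is not perfect (155 ≠ 4633)


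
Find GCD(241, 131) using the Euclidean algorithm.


241 = 1 * 131 + 110
131 = 1 * 110 + 21
110 = 5 * 21 + 5
21 = 4 * 5 + 1
5 = 5 * 1 + 0
GCD = 1


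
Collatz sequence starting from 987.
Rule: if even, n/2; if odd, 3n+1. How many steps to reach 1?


987 → 2962 → 1481 → 4444 → 2222 → 1111 → 3334 → 1667 → 5002 → 2501 → 7504 → 3752 → 1876 → 938 → 469 → 1408 → 704 → 352 → 176 → 88 → 44 → 22 → 11 → 34 → 17 → 52 → 26 → 13 → 40 → 20 → 10 → 5 → 16 → 8 → 4 → 2 → 1
Total steps = 36

36 steps


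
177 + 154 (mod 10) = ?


177 + 154 = 331
331 mod 10 = 1


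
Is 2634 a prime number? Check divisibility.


2634 / 2 = 1317 (exact division)
2634 is NOT prime.

No, 2634 is not prime


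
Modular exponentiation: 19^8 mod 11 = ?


19^1 mod 11 = 8
19^2 mod 11 = 9
19^3 mod 11 = 6
19^4 mod 11 = 4
19^5 mod 11 = 10
19^6 mod 11 = 3
19^7 mod 11 = 2
19^8 mod 11 = 5


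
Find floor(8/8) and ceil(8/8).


8/8 = 1.0000
floor = 1
ceil = 1

floor = 1, ceil = 1


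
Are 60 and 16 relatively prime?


Euclidean algorithm:
60 = 3 * 16 + 12
16 = 1 * 12 + 4
12 = 3 * 4 + 0
GCD(60, 16) = 4

No, not coprime (GCD = 4)


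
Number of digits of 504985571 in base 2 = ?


504985571 in base 2 = 11110000110010111011111100011
Number of digits = 29

29 digits (base 2)


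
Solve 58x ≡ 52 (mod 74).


GCD(58, 74) = 2 divides 52
Divide: 29x ≡ 26 (mod 37)
x ≡ 6 (mod 37)


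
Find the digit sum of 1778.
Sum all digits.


1 + 7 + 7 + 8 = 23


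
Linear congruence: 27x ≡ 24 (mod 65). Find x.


GCD(27, 65) = 1, unique solution
a^(-1) mod 65 = 53
x = 53 * 24 mod 65 = 37

x ≡ 37 (mod 65)


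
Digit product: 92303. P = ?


9 × 2 × 3 × 0 × 3 = 0


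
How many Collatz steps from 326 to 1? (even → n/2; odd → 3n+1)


326 → 163 → 490 → 245 → 736 → 368 → 184 → 92 → 46 → 23 → 70 → 35 → 106 → 53 → 160 → 80 → 40 → 20 → 10 → 5 → 16 → 8 → 4 → 2 → 1
Total steps = 24

24 steps


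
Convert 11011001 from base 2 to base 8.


11011001 (base 2) = 217 (decimal)
217 (decimal) = 331 (base 8)


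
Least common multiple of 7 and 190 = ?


GCD(7, 190) = 1
LCM = 7*190/1 = 1330/1 = 1330

LCM = 1330


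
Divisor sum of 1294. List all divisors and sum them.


Divisors of 1294: 1, 2, 647, 1294
Sum = 1 + 2 + 647 + 1294 = 1944

σ(1294) = 1944


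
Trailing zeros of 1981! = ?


floor(1981/5) = 396
floor(1981/25) = 79
floor(1981/125) = 15
floor(1981/625) = 3
Total = 493

493 trailing zeros


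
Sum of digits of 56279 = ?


5 + 6 + 2 + 7 + 9 = 29


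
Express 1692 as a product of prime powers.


1692 / 2 = 846
846 / 2 = 423
423 / 3 = 141
141 / 3 = 47
47 / 47 = 1
1692 = 2^2 × 3^2 × 47


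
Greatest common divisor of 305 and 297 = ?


305 = 1 * 297 + 8
297 = 37 * 8 + 1
8 = 8 * 1 + 0
GCD = 1


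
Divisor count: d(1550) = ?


1550 = 2^1 × 5^2 × 31^1
d(1550) = (1+1) × (2+1) × (1+1) = 12

12 divisors


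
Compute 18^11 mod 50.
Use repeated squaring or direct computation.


18^1 mod 50 = 18
18^2 mod 50 = 24
18^3 mod 50 = 32
18^4 mod 50 = 26
18^5 mod 50 = 18
18^6 mod 50 = 24
18^7 mod 50 = 32
18^8 mod 50 = 26
18^9 mod 50 = 18
18^10 mod 50 = 24
18^11 mod 50 = 32


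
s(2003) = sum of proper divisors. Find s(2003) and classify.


Proper divisors: 1
Sum = 1 = 1
1 < 2003 → deficient

s(2003) = 1 (deficient)


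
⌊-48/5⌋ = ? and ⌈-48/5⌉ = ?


-48/5 = -9.6000
floor = -10
ceil = -9

floor = -10, ceil = -9


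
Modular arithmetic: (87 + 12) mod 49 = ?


87 + 12 = 99
99 mod 49 = 1


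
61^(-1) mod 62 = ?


Use the extended Euclidean algorithm on (62, 61); each row r = 62*s + 61*t:
r=62, s=1, t=0
r=61, s=0, t=1
q=1: r=1, s=1, t=-1   [62*(1) + 61*(-1) = 1]
q=61: r=0, s=-61, t=62   [62*(-61) + 61*(62) = 0]
GCD = 1 with t = -1, so 61*(-1) ≡ 1 (mod 62)
Inverse = -1 mod 62 = 61
Check: 61 * 61 = 3721 ≡ 1 (mod 62)

61^(-1) ≡ 61 (mod 62)


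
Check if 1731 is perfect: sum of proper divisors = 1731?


Proper divisors of 1731: 1, 3, 577
Sum = 1 + 3 + 577 = 581

No, 1731 is not perfect (581 ≠ 1731)


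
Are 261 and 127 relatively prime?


Euclidean algorithm:
261 = 2 * 127 + 7
127 = 18 * 7 + 1
7 = 7 * 1 + 0
GCD(261, 127) = 1

Yes, coprime (GCD = 1)


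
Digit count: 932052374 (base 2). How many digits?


932052374 in base 2 = 110111100011011111110110010110
Number of digits = 30

30 digits (base 2)


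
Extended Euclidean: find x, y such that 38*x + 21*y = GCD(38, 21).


Tabular extended Euclidean (each row: r = 38*s + 21*t):
r=38, s=1, t=0
r=21, s=0, t=1
q=1: r=17, s=1, t=-1   [38*(1) + 21*(-1) = 17]
q=1: r=4, s=-1, t=2   [38*(-1) + 21*(2) = 4]
q=4: r=1, s=5, t=-9   [38*(5) + 21*(-9) = 1]
q=4: r=0, s=-21, t=38   [38*(-21) + 21*(38) = 0]
GCD = 1; from the row with r=1: x=5, y=-9
Check: 38*(5) + 21*(-9) = 190 - 189 = 1

GCD = 1, x = 5, y = -9


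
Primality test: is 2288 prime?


2288 / 2 = 1144 (exact division)
2288 is NOT prime.

No, 2288 is not prime


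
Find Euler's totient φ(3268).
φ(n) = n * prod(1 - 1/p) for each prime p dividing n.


3268 = 2^2 × 19 × 43
Prime factors: 2, 19, 43
φ(3268) = 3268 × (1-1/2) × (1-1/19) × (1-1/43)
= 3268 × 1/2 × 18/19 × 42/43 = 1512

φ(3268) = 1512


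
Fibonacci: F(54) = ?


Sequence: 1, 1, 2, 3, 5, 8, 13, 21, 34, 55, 89, 144, 233, 377, 610, 987, 1597, 2584, 4181, 6765, 10946, 17711, 28657, 46368, 75025, 121393, 196418, 317811, 514229, 832040, 1346269, 2178309, 3524578, 5702887, 9227465, 14930352, 24157817, 39088169, 63245986, 102334155, 165580141, 267914296, 433494437, 701408733, 1134903170, 1836311903, 2971215073, 4807526976, 7778742049, 12586269025, 20365011074, 32951280099, 53316291173, 86267571272
F(54) = 86267571272


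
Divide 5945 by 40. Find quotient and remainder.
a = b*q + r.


5945 = 40 * 148 + 25
Check: 5920 + 25 = 5945

q = 148, r = 25


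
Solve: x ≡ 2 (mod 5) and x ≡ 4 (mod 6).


M = 5*6 = 30
M1 = M/5 = 6, M2 = M/6 = 5
M1^(-1) mod 5 = 1, M2^(-1) mod 6 = 5
x = 2*6*1 + 4*5*5 = 112
112 mod 30 = 22
Check: 22 mod 5 = 2 ✓, 22 mod 6 = 4 ✓

x ≡ 22 (mod 30)


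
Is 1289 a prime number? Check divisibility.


Check divisors up to sqrt(1289) = 35.9026
No divisors found.
1289 is prime.

Yes, 1289 is prime


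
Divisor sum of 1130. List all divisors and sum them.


Divisors of 1130: 1, 2, 5, 10, 113, 226, 565, 1130
Sum = 1 + 2 + 5 + 10 + 113 + 226 + 565 + 1130 = 2052

σ(1130) = 2052


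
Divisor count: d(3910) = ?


3910 = 2^1 × 5^1 × 17^1 × 23^1
d(3910) = (1+1) × (1+1) × (1+1) × (1+1) = 16

16 divisors


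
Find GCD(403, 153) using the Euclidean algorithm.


403 = 2 * 153 + 97
153 = 1 * 97 + 56
97 = 1 * 56 + 41
56 = 1 * 41 + 15
41 = 2 * 15 + 11
15 = 1 * 11 + 4
11 = 2 * 4 + 3
4 = 1 * 3 + 1
3 = 3 * 1 + 0
GCD = 1


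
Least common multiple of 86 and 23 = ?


GCD(86, 23) = 1
LCM = 86*23/1 = 1978/1 = 1978

LCM = 1978


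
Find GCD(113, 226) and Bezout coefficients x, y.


Tabular extended Euclidean (each row: r = 113*s + 226*t):
r=113, s=1, t=0
r=226, s=0, t=1
q=0: r=113, s=1, t=0   [113*(1) + 226*(0) = 113]
q=2: r=0, s=-2, t=1   [113*(-2) + 226*(1) = 0]
GCD = 113; from the row with r=113: x=1, y=0
Check: 113*(1) + 226*(0) = 113 + 0 = 113

GCD = 113, x = 1, y = 0


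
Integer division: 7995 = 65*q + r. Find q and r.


7995 = 65 * 123 + 0
Check: 7995 + 0 = 7995

q = 123, r = 0


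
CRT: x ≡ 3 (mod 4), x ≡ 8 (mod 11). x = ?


M = 4*11 = 44
M1 = M/4 = 11, M2 = M/11 = 4
M1^(-1) mod 4 = 3, M2^(-1) mod 11 = 3
x = 3*11*3 + 8*4*3 = 195
195 mod 44 = 19
Check: 19 mod 4 = 3 ✓, 19 mod 11 = 8 ✓

x ≡ 19 (mod 44)


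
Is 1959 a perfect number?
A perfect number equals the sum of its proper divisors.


Proper divisors of 1959: 1, 3, 653
Sum = 1 + 3 + 653 = 657

No, 1959 is not perfect (657 ≠ 1959)


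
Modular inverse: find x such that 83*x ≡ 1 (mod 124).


Use the extended Euclidean algorithm on (124, 83); each row r = 124*s + 83*t:
r=124, s=1, t=0
r=83, s=0, t=1
q=1: r=41, s=1, t=-1   [124*(1) + 83*(-1) = 41]
q=2: r=1, s=-2, t=3   [124*(-2) + 83*(3) = 1]
q=41: r=0, s=83, t=-124   [124*(83) + 83*(-124) = 0]
GCD = 1 with t = 3, so 83*(3) ≡ 1 (mod 124)
Inverse = 3 mod 124 = 3
Check: 83 * 3 = 249 ≡ 1 (mod 124)

83^(-1) ≡ 3 (mod 124)


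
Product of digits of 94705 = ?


9 × 4 × 7 × 0 × 5 = 0


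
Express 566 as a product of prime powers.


566 / 2 = 283
283 / 283 = 1
566 = 2 × 283


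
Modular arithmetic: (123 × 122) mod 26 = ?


123 × 122 = 15006
15006 mod 26 = 4


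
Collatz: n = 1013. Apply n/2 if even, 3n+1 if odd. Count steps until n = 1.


1013 → 3040 → 1520 → 760 → 380 → 190 → 95 → 286 → 143 → 430 → 215 → 646 → 323 → 970 → 485 → 1456 → 728 → 364 → 182 → 91 → 274 → 137 → 412 → 206 → 103 → 310 → 155 → 466 → 233 → 700 → 350 → 175 → 526 → 263 → 790 → 395 → 1186 → 593 → 1780 → 890 → 445 → 1336 → 668 → 334 → 167 → 502 → 251 → 754 → 377 → 1132 → 566 → 283 → 850 → 425 → 1276 → 638 → 319 → 958 → 479 → 1438 → 719 → 2158 → 1079 → 3238 → 1619 → 4858 → 2429 → 7288 → 3644 → 1822 → 911 → 2734 → 1367 → 4102 → 2051 → 6154 → 3077 → 9232 → 4616 → 2308 → 1154 → 577 → 1732 → 866 → 433 → 1300 → 650 → 325 → 976 → 488 → 244 → 122 → 61 → 184 → 92 → 46 → 23 → 70 → 35 → 106 → 53 → 160 → 80 → 40 → 20 → 10 → 5 → 16 → 8 → 4 → 2 → 1
Total steps = 111

111 steps


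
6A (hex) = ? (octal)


6A (base 16) = 106 (decimal)
106 (decimal) = 152 (base 8)


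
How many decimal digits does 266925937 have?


266925937 has 9 digits in base 10
floor(log10(266925937)) + 1 = floor(8.4264) + 1 = 9

9 digits (base 10)


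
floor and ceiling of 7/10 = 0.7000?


7/10 = 0.7000
floor = 0
ceil = 1

floor = 0, ceil = 1


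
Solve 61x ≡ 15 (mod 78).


GCD(61, 78) = 1, unique solution
a^(-1) mod 78 = 55
x = 55 * 15 mod 78 = 45

x ≡ 45 (mod 78)


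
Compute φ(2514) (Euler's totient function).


2514 = 2 × 3 × 419
Prime factors: 2, 3, 419
φ(2514) = 2514 × (1-1/2) × (1-1/3) × (1-1/419)
= 2514 × 1/2 × 2/3 × 418/419 = 836

φ(2514) = 836


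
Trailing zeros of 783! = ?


floor(783/5) = 156
floor(783/25) = 31
floor(783/125) = 6
floor(783/625) = 1
Total = 194

194 trailing zeros


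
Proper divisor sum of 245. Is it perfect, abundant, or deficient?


Proper divisors: 1, 5, 7, 35, 49
Sum = 1 + 5 + 7 + 35 + 49 = 97
97 < 245 → deficient

s(245) = 97 (deficient)


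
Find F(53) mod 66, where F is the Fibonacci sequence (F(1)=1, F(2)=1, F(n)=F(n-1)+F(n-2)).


F(k) mod 66 for k=1..53:
1, 1, 2, 3, 5, 8, 13, 21, 34, 55, 23, 12, 35, 47, 16, 63, 13, 10, 23, 33, 56, 23, 13, 36, 49, 19, 2, 21, 23, 44, 1, 45, 46, 25, 5, 30, 35, 65, 34, 33, 1, 34, 35, 3, 38, 41, 13, 54, 1, 55, 56, 45, 35
F(53) mod 66 = 35


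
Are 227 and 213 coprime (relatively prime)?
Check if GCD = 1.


Euclidean algorithm:
227 = 1 * 213 + 14
213 = 15 * 14 + 3
14 = 4 * 3 + 2
3 = 1 * 2 + 1
2 = 2 * 1 + 0
GCD(227, 213) = 1

Yes, coprime (GCD = 1)


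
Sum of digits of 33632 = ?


3 + 3 + 6 + 3 + 2 = 17


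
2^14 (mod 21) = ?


2^1 mod 21 = 2
2^2 mod 21 = 4
2^3 mod 21 = 8
2^4 mod 21 = 16
2^5 mod 21 = 11
2^6 mod 21 = 1
2^7 mod 21 = 2
2^8 mod 21 = 4
2^9 mod 21 = 8
2^10 mod 21 = 16
2^11 mod 21 = 11
2^12 mod 21 = 1
2^13 mod 21 = 2
2^14 mod 21 = 4


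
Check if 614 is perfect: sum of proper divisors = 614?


Proper divisors of 614: 1, 2, 307
Sum = 1 + 2 + 307 = 310

No, 614 is not perfect (310 ≠ 614)


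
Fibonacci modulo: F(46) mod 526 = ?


F(k) mod 526 for k=1..46:
1, 1, 2, 3, 5, 8, 13, 21, 34, 55, 89, 144, 233, 377, 84, 461, 19, 480, 499, 453, 426, 353, 253, 80, 333, 413, 220, 107, 327, 434, 235, 143, 378, 521, 373, 368, 215, 57, 272, 329, 75, 404, 479, 357, 310, 141
F(46) mod 526 = 141


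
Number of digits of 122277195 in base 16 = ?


122277195 in base 16 = 749CD4B
Number of digits = 7

7 digits (base 16)


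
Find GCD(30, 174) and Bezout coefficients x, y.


Tabular extended Euclidean (each row: r = 30*s + 174*t):
r=30, s=1, t=0
r=174, s=0, t=1
q=0: r=30, s=1, t=0   [30*(1) + 174*(0) = 30]
q=5: r=24, s=-5, t=1   [30*(-5) + 174*(1) = 24]
q=1: r=6, s=6, t=-1   [30*(6) + 174*(-1) = 6]
q=4: r=0, s=-29, t=5   [30*(-29) + 174*(5) = 0]
GCD = 6; from the row with r=6: x=6, y=-1
Check: 30*(6) + 174*(-1) = 180 - 174 = 6

GCD = 6, x = 6, y = -1
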